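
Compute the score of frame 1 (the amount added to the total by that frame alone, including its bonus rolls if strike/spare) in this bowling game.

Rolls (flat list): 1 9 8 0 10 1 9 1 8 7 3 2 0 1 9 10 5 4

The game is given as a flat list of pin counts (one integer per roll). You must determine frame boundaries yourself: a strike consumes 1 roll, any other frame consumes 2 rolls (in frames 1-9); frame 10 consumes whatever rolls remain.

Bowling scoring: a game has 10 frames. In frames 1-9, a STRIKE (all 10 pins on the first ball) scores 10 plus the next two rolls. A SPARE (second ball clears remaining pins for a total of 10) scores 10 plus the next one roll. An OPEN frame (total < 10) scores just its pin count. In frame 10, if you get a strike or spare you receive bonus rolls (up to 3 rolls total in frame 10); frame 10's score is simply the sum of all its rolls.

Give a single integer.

Answer: 18

Derivation:
Frame 1: SPARE (1+9=10). 10 + next roll (8) = 18. Cumulative: 18
Frame 2: OPEN (8+0=8). Cumulative: 26
Frame 3: STRIKE. 10 + next two rolls (1+9) = 20. Cumulative: 46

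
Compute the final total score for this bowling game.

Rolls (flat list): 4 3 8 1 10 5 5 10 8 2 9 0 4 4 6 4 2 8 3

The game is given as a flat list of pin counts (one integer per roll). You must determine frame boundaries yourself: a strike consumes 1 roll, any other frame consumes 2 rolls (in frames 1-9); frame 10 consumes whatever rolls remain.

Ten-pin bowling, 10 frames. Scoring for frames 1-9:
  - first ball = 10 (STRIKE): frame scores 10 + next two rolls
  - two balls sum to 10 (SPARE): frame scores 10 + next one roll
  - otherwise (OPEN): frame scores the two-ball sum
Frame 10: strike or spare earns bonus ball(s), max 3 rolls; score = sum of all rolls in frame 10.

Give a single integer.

Frame 1: OPEN (4+3=7). Cumulative: 7
Frame 2: OPEN (8+1=9). Cumulative: 16
Frame 3: STRIKE. 10 + next two rolls (5+5) = 20. Cumulative: 36
Frame 4: SPARE (5+5=10). 10 + next roll (10) = 20. Cumulative: 56
Frame 5: STRIKE. 10 + next two rolls (8+2) = 20. Cumulative: 76
Frame 6: SPARE (8+2=10). 10 + next roll (9) = 19. Cumulative: 95
Frame 7: OPEN (9+0=9). Cumulative: 104
Frame 8: OPEN (4+4=8). Cumulative: 112
Frame 9: SPARE (6+4=10). 10 + next roll (2) = 12. Cumulative: 124
Frame 10: SPARE. Sum of all frame-10 rolls (2+8+3) = 13. Cumulative: 137

Answer: 137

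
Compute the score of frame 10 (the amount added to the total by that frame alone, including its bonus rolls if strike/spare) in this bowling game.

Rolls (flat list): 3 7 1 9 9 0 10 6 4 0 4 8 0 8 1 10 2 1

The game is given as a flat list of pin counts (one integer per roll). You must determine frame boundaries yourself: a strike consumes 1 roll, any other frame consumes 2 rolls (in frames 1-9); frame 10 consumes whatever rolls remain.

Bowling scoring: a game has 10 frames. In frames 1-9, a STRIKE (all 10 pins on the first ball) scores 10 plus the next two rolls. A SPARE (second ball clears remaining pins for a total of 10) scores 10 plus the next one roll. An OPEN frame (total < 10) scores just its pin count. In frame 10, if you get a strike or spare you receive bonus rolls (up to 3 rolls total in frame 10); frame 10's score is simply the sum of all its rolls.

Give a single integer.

Answer: 3

Derivation:
Frame 1: SPARE (3+7=10). 10 + next roll (1) = 11. Cumulative: 11
Frame 2: SPARE (1+9=10). 10 + next roll (9) = 19. Cumulative: 30
Frame 3: OPEN (9+0=9). Cumulative: 39
Frame 4: STRIKE. 10 + next two rolls (6+4) = 20. Cumulative: 59
Frame 5: SPARE (6+4=10). 10 + next roll (0) = 10. Cumulative: 69
Frame 6: OPEN (0+4=4). Cumulative: 73
Frame 7: OPEN (8+0=8). Cumulative: 81
Frame 8: OPEN (8+1=9). Cumulative: 90
Frame 9: STRIKE. 10 + next two rolls (2+1) = 13. Cumulative: 103
Frame 10: OPEN. Sum of all frame-10 rolls (2+1) = 3. Cumulative: 106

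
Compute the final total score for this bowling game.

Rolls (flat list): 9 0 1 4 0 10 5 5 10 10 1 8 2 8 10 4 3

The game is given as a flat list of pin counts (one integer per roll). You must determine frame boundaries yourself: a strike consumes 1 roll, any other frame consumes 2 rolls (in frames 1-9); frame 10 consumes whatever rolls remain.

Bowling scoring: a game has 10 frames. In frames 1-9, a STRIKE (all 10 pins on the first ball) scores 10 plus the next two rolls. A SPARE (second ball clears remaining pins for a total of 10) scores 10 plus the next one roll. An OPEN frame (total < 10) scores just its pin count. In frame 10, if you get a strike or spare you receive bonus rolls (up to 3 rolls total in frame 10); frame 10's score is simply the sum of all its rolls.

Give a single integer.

Answer: 142

Derivation:
Frame 1: OPEN (9+0=9). Cumulative: 9
Frame 2: OPEN (1+4=5). Cumulative: 14
Frame 3: SPARE (0+10=10). 10 + next roll (5) = 15. Cumulative: 29
Frame 4: SPARE (5+5=10). 10 + next roll (10) = 20. Cumulative: 49
Frame 5: STRIKE. 10 + next two rolls (10+1) = 21. Cumulative: 70
Frame 6: STRIKE. 10 + next two rolls (1+8) = 19. Cumulative: 89
Frame 7: OPEN (1+8=9). Cumulative: 98
Frame 8: SPARE (2+8=10). 10 + next roll (10) = 20. Cumulative: 118
Frame 9: STRIKE. 10 + next two rolls (4+3) = 17. Cumulative: 135
Frame 10: OPEN. Sum of all frame-10 rolls (4+3) = 7. Cumulative: 142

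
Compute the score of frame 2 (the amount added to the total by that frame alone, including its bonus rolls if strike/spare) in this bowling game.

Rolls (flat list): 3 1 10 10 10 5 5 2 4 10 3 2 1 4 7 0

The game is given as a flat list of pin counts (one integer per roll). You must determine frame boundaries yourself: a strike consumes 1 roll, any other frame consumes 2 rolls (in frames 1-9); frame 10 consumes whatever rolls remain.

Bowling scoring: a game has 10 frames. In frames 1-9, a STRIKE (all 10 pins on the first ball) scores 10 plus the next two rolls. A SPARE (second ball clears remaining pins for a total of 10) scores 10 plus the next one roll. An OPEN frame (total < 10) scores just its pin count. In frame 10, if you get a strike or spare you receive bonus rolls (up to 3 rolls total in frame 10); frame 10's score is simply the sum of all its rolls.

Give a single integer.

Frame 1: OPEN (3+1=4). Cumulative: 4
Frame 2: STRIKE. 10 + next two rolls (10+10) = 30. Cumulative: 34
Frame 3: STRIKE. 10 + next two rolls (10+5) = 25. Cumulative: 59
Frame 4: STRIKE. 10 + next two rolls (5+5) = 20. Cumulative: 79

Answer: 30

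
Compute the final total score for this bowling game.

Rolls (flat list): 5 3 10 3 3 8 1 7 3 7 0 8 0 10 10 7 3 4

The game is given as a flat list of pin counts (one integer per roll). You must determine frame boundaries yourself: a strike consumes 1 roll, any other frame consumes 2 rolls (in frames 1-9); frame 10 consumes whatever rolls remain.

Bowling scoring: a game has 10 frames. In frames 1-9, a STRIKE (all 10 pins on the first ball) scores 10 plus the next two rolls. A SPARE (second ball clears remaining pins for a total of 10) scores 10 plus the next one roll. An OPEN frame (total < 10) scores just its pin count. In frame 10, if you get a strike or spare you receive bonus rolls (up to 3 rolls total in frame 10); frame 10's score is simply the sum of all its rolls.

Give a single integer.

Answer: 132

Derivation:
Frame 1: OPEN (5+3=8). Cumulative: 8
Frame 2: STRIKE. 10 + next two rolls (3+3) = 16. Cumulative: 24
Frame 3: OPEN (3+3=6). Cumulative: 30
Frame 4: OPEN (8+1=9). Cumulative: 39
Frame 5: SPARE (7+3=10). 10 + next roll (7) = 17. Cumulative: 56
Frame 6: OPEN (7+0=7). Cumulative: 63
Frame 7: OPEN (8+0=8). Cumulative: 71
Frame 8: STRIKE. 10 + next two rolls (10+7) = 27. Cumulative: 98
Frame 9: STRIKE. 10 + next two rolls (7+3) = 20. Cumulative: 118
Frame 10: SPARE. Sum of all frame-10 rolls (7+3+4) = 14. Cumulative: 132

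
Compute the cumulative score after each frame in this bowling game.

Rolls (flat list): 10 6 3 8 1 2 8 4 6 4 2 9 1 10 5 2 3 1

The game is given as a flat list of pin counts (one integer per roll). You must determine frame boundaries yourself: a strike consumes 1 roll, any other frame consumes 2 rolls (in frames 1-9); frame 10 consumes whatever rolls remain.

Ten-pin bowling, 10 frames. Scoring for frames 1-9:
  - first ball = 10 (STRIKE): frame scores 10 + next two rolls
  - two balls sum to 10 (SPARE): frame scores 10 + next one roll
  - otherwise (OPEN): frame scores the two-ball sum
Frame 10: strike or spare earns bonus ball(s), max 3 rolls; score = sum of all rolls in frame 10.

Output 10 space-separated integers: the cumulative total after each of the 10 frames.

Answer: 19 28 37 51 65 71 91 108 115 119

Derivation:
Frame 1: STRIKE. 10 + next two rolls (6+3) = 19. Cumulative: 19
Frame 2: OPEN (6+3=9). Cumulative: 28
Frame 3: OPEN (8+1=9). Cumulative: 37
Frame 4: SPARE (2+8=10). 10 + next roll (4) = 14. Cumulative: 51
Frame 5: SPARE (4+6=10). 10 + next roll (4) = 14. Cumulative: 65
Frame 6: OPEN (4+2=6). Cumulative: 71
Frame 7: SPARE (9+1=10). 10 + next roll (10) = 20. Cumulative: 91
Frame 8: STRIKE. 10 + next two rolls (5+2) = 17. Cumulative: 108
Frame 9: OPEN (5+2=7). Cumulative: 115
Frame 10: OPEN. Sum of all frame-10 rolls (3+1) = 4. Cumulative: 119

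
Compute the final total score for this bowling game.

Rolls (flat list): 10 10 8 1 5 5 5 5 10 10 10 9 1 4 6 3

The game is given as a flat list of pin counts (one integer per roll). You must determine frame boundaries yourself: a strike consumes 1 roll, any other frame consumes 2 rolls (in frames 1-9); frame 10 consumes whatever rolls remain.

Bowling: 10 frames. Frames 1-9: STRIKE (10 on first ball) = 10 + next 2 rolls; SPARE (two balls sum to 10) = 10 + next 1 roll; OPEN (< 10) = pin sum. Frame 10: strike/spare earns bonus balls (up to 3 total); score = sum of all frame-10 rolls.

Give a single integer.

Answer: 197

Derivation:
Frame 1: STRIKE. 10 + next two rolls (10+8) = 28. Cumulative: 28
Frame 2: STRIKE. 10 + next two rolls (8+1) = 19. Cumulative: 47
Frame 3: OPEN (8+1=9). Cumulative: 56
Frame 4: SPARE (5+5=10). 10 + next roll (5) = 15. Cumulative: 71
Frame 5: SPARE (5+5=10). 10 + next roll (10) = 20. Cumulative: 91
Frame 6: STRIKE. 10 + next two rolls (10+10) = 30. Cumulative: 121
Frame 7: STRIKE. 10 + next two rolls (10+9) = 29. Cumulative: 150
Frame 8: STRIKE. 10 + next two rolls (9+1) = 20. Cumulative: 170
Frame 9: SPARE (9+1=10). 10 + next roll (4) = 14. Cumulative: 184
Frame 10: SPARE. Sum of all frame-10 rolls (4+6+3) = 13. Cumulative: 197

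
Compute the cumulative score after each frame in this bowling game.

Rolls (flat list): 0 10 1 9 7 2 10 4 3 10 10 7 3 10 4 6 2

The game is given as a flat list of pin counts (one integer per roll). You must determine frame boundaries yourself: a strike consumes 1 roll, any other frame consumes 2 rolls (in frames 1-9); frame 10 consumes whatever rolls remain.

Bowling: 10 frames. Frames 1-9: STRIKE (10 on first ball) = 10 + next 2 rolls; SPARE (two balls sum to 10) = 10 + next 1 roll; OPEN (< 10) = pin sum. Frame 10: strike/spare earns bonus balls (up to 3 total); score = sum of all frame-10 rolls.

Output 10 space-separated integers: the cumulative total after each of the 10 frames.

Frame 1: SPARE (0+10=10). 10 + next roll (1) = 11. Cumulative: 11
Frame 2: SPARE (1+9=10). 10 + next roll (7) = 17. Cumulative: 28
Frame 3: OPEN (7+2=9). Cumulative: 37
Frame 4: STRIKE. 10 + next two rolls (4+3) = 17. Cumulative: 54
Frame 5: OPEN (4+3=7). Cumulative: 61
Frame 6: STRIKE. 10 + next two rolls (10+7) = 27. Cumulative: 88
Frame 7: STRIKE. 10 + next two rolls (7+3) = 20. Cumulative: 108
Frame 8: SPARE (7+3=10). 10 + next roll (10) = 20. Cumulative: 128
Frame 9: STRIKE. 10 + next two rolls (4+6) = 20. Cumulative: 148
Frame 10: SPARE. Sum of all frame-10 rolls (4+6+2) = 12. Cumulative: 160

Answer: 11 28 37 54 61 88 108 128 148 160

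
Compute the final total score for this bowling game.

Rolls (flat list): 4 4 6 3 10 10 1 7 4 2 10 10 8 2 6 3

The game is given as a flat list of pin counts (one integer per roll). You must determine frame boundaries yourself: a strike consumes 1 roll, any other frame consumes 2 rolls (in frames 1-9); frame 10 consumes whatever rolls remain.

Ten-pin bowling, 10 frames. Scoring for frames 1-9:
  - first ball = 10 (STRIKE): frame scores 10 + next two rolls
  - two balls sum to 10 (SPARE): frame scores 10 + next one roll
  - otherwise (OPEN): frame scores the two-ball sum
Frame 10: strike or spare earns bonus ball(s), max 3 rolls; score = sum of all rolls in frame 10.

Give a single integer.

Frame 1: OPEN (4+4=8). Cumulative: 8
Frame 2: OPEN (6+3=9). Cumulative: 17
Frame 3: STRIKE. 10 + next two rolls (10+1) = 21. Cumulative: 38
Frame 4: STRIKE. 10 + next two rolls (1+7) = 18. Cumulative: 56
Frame 5: OPEN (1+7=8). Cumulative: 64
Frame 6: OPEN (4+2=6). Cumulative: 70
Frame 7: STRIKE. 10 + next two rolls (10+8) = 28. Cumulative: 98
Frame 8: STRIKE. 10 + next two rolls (8+2) = 20. Cumulative: 118
Frame 9: SPARE (8+2=10). 10 + next roll (6) = 16. Cumulative: 134
Frame 10: OPEN. Sum of all frame-10 rolls (6+3) = 9. Cumulative: 143

Answer: 143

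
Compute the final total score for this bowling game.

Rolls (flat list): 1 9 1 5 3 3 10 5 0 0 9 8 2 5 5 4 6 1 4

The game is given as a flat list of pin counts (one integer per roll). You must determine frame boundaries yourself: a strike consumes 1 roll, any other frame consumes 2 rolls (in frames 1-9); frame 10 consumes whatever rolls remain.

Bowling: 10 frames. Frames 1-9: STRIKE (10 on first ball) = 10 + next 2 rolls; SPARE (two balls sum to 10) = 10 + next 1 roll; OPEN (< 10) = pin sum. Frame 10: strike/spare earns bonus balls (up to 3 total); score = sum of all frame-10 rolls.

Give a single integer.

Answer: 97

Derivation:
Frame 1: SPARE (1+9=10). 10 + next roll (1) = 11. Cumulative: 11
Frame 2: OPEN (1+5=6). Cumulative: 17
Frame 3: OPEN (3+3=6). Cumulative: 23
Frame 4: STRIKE. 10 + next two rolls (5+0) = 15. Cumulative: 38
Frame 5: OPEN (5+0=5). Cumulative: 43
Frame 6: OPEN (0+9=9). Cumulative: 52
Frame 7: SPARE (8+2=10). 10 + next roll (5) = 15. Cumulative: 67
Frame 8: SPARE (5+5=10). 10 + next roll (4) = 14. Cumulative: 81
Frame 9: SPARE (4+6=10). 10 + next roll (1) = 11. Cumulative: 92
Frame 10: OPEN. Sum of all frame-10 rolls (1+4) = 5. Cumulative: 97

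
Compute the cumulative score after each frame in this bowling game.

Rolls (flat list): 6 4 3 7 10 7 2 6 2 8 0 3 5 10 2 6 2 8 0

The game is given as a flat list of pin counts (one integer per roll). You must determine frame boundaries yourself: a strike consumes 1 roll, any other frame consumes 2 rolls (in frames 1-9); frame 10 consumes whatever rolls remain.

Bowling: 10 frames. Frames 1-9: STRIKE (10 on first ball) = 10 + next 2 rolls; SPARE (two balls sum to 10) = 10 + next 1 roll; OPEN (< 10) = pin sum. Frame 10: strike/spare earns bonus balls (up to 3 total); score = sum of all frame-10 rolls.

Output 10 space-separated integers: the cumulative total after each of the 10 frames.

Frame 1: SPARE (6+4=10). 10 + next roll (3) = 13. Cumulative: 13
Frame 2: SPARE (3+7=10). 10 + next roll (10) = 20. Cumulative: 33
Frame 3: STRIKE. 10 + next two rolls (7+2) = 19. Cumulative: 52
Frame 4: OPEN (7+2=9). Cumulative: 61
Frame 5: OPEN (6+2=8). Cumulative: 69
Frame 6: OPEN (8+0=8). Cumulative: 77
Frame 7: OPEN (3+5=8). Cumulative: 85
Frame 8: STRIKE. 10 + next two rolls (2+6) = 18. Cumulative: 103
Frame 9: OPEN (2+6=8). Cumulative: 111
Frame 10: SPARE. Sum of all frame-10 rolls (2+8+0) = 10. Cumulative: 121

Answer: 13 33 52 61 69 77 85 103 111 121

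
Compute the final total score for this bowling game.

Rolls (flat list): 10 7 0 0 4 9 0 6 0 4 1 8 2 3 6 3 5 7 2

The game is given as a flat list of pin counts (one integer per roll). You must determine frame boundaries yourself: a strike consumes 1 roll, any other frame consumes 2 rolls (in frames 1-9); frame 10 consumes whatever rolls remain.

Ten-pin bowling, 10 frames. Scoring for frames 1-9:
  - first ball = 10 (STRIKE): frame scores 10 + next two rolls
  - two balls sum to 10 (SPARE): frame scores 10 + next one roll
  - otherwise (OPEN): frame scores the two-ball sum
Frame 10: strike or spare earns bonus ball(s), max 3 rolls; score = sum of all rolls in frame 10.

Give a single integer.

Answer: 87

Derivation:
Frame 1: STRIKE. 10 + next two rolls (7+0) = 17. Cumulative: 17
Frame 2: OPEN (7+0=7). Cumulative: 24
Frame 3: OPEN (0+4=4). Cumulative: 28
Frame 4: OPEN (9+0=9). Cumulative: 37
Frame 5: OPEN (6+0=6). Cumulative: 43
Frame 6: OPEN (4+1=5). Cumulative: 48
Frame 7: SPARE (8+2=10). 10 + next roll (3) = 13. Cumulative: 61
Frame 8: OPEN (3+6=9). Cumulative: 70
Frame 9: OPEN (3+5=8). Cumulative: 78
Frame 10: OPEN. Sum of all frame-10 rolls (7+2) = 9. Cumulative: 87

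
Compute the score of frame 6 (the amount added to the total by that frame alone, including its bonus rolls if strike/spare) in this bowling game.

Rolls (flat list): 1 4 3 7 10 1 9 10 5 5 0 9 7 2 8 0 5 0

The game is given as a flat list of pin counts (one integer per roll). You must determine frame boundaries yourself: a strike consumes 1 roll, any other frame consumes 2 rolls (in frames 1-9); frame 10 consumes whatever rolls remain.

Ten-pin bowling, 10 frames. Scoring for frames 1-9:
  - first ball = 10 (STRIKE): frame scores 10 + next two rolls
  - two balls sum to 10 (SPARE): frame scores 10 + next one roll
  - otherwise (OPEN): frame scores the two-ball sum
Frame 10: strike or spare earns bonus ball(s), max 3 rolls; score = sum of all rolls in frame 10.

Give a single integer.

Answer: 10

Derivation:
Frame 1: OPEN (1+4=5). Cumulative: 5
Frame 2: SPARE (3+7=10). 10 + next roll (10) = 20. Cumulative: 25
Frame 3: STRIKE. 10 + next two rolls (1+9) = 20. Cumulative: 45
Frame 4: SPARE (1+9=10). 10 + next roll (10) = 20. Cumulative: 65
Frame 5: STRIKE. 10 + next two rolls (5+5) = 20. Cumulative: 85
Frame 6: SPARE (5+5=10). 10 + next roll (0) = 10. Cumulative: 95
Frame 7: OPEN (0+9=9). Cumulative: 104
Frame 8: OPEN (7+2=9). Cumulative: 113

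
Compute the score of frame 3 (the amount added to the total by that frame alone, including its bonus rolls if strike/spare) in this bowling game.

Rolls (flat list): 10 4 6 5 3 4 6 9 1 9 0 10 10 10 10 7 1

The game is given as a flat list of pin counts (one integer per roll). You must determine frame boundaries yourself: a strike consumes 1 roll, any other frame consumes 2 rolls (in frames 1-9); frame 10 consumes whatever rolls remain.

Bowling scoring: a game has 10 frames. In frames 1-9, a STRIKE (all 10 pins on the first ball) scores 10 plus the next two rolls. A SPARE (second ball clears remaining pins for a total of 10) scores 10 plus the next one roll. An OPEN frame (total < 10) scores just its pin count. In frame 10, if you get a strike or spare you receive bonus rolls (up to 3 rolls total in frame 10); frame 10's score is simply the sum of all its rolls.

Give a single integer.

Frame 1: STRIKE. 10 + next two rolls (4+6) = 20. Cumulative: 20
Frame 2: SPARE (4+6=10). 10 + next roll (5) = 15. Cumulative: 35
Frame 3: OPEN (5+3=8). Cumulative: 43
Frame 4: SPARE (4+6=10). 10 + next roll (9) = 19. Cumulative: 62
Frame 5: SPARE (9+1=10). 10 + next roll (9) = 19. Cumulative: 81

Answer: 8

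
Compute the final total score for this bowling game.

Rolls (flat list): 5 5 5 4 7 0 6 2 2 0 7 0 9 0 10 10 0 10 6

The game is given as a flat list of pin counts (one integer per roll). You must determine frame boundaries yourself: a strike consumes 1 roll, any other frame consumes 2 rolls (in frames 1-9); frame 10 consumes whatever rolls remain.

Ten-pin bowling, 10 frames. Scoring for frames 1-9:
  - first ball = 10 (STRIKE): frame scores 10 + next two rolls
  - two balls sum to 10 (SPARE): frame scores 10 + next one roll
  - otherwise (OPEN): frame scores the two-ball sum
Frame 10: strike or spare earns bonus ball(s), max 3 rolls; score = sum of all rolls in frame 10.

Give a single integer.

Answer: 113

Derivation:
Frame 1: SPARE (5+5=10). 10 + next roll (5) = 15. Cumulative: 15
Frame 2: OPEN (5+4=9). Cumulative: 24
Frame 3: OPEN (7+0=7). Cumulative: 31
Frame 4: OPEN (6+2=8). Cumulative: 39
Frame 5: OPEN (2+0=2). Cumulative: 41
Frame 6: OPEN (7+0=7). Cumulative: 48
Frame 7: OPEN (9+0=9). Cumulative: 57
Frame 8: STRIKE. 10 + next two rolls (10+0) = 20. Cumulative: 77
Frame 9: STRIKE. 10 + next two rolls (0+10) = 20. Cumulative: 97
Frame 10: SPARE. Sum of all frame-10 rolls (0+10+6) = 16. Cumulative: 113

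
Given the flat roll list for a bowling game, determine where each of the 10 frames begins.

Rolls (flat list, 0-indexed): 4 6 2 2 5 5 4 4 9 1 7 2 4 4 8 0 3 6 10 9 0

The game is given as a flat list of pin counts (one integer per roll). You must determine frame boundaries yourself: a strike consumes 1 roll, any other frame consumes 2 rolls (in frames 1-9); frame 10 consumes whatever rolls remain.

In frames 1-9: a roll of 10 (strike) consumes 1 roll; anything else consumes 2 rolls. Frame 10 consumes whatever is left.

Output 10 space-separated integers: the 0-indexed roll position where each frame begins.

Frame 1 starts at roll index 0: rolls=4,6 (sum=10), consumes 2 rolls
Frame 2 starts at roll index 2: rolls=2,2 (sum=4), consumes 2 rolls
Frame 3 starts at roll index 4: rolls=5,5 (sum=10), consumes 2 rolls
Frame 4 starts at roll index 6: rolls=4,4 (sum=8), consumes 2 rolls
Frame 5 starts at roll index 8: rolls=9,1 (sum=10), consumes 2 rolls
Frame 6 starts at roll index 10: rolls=7,2 (sum=9), consumes 2 rolls
Frame 7 starts at roll index 12: rolls=4,4 (sum=8), consumes 2 rolls
Frame 8 starts at roll index 14: rolls=8,0 (sum=8), consumes 2 rolls
Frame 9 starts at roll index 16: rolls=3,6 (sum=9), consumes 2 rolls
Frame 10 starts at roll index 18: 3 remaining rolls

Answer: 0 2 4 6 8 10 12 14 16 18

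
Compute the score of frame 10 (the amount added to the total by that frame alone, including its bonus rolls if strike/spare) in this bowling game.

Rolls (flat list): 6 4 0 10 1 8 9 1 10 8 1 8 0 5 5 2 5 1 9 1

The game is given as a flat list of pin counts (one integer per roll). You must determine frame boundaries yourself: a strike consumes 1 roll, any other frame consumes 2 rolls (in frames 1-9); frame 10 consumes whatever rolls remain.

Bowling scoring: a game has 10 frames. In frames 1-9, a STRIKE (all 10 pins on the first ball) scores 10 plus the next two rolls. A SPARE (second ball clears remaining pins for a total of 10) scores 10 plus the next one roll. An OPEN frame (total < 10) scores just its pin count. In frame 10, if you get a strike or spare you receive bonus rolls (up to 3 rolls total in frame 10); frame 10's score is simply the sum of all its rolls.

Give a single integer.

Frame 1: SPARE (6+4=10). 10 + next roll (0) = 10. Cumulative: 10
Frame 2: SPARE (0+10=10). 10 + next roll (1) = 11. Cumulative: 21
Frame 3: OPEN (1+8=9). Cumulative: 30
Frame 4: SPARE (9+1=10). 10 + next roll (10) = 20. Cumulative: 50
Frame 5: STRIKE. 10 + next two rolls (8+1) = 19. Cumulative: 69
Frame 6: OPEN (8+1=9). Cumulative: 78
Frame 7: OPEN (8+0=8). Cumulative: 86
Frame 8: SPARE (5+5=10). 10 + next roll (2) = 12. Cumulative: 98
Frame 9: OPEN (2+5=7). Cumulative: 105
Frame 10: SPARE. Sum of all frame-10 rolls (1+9+1) = 11. Cumulative: 116

Answer: 11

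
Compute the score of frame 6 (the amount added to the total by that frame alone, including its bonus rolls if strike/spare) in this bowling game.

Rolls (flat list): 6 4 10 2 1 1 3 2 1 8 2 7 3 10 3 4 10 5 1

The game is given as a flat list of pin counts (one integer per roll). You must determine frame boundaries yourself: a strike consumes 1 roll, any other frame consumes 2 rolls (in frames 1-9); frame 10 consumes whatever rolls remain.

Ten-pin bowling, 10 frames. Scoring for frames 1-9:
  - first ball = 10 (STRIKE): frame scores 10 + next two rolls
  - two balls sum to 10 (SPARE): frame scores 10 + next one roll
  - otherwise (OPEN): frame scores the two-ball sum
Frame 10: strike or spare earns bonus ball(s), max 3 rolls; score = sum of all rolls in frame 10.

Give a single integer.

Frame 1: SPARE (6+4=10). 10 + next roll (10) = 20. Cumulative: 20
Frame 2: STRIKE. 10 + next two rolls (2+1) = 13. Cumulative: 33
Frame 3: OPEN (2+1=3). Cumulative: 36
Frame 4: OPEN (1+3=4). Cumulative: 40
Frame 5: OPEN (2+1=3). Cumulative: 43
Frame 6: SPARE (8+2=10). 10 + next roll (7) = 17. Cumulative: 60
Frame 7: SPARE (7+3=10). 10 + next roll (10) = 20. Cumulative: 80
Frame 8: STRIKE. 10 + next two rolls (3+4) = 17. Cumulative: 97

Answer: 17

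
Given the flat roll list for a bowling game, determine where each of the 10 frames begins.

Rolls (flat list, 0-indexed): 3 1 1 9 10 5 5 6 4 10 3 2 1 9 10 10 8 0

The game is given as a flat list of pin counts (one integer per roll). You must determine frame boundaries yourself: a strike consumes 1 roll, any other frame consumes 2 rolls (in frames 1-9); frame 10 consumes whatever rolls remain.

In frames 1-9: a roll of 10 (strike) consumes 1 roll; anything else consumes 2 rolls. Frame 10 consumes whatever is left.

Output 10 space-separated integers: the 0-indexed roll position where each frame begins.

Answer: 0 2 4 5 7 9 10 12 14 15

Derivation:
Frame 1 starts at roll index 0: rolls=3,1 (sum=4), consumes 2 rolls
Frame 2 starts at roll index 2: rolls=1,9 (sum=10), consumes 2 rolls
Frame 3 starts at roll index 4: roll=10 (strike), consumes 1 roll
Frame 4 starts at roll index 5: rolls=5,5 (sum=10), consumes 2 rolls
Frame 5 starts at roll index 7: rolls=6,4 (sum=10), consumes 2 rolls
Frame 6 starts at roll index 9: roll=10 (strike), consumes 1 roll
Frame 7 starts at roll index 10: rolls=3,2 (sum=5), consumes 2 rolls
Frame 8 starts at roll index 12: rolls=1,9 (sum=10), consumes 2 rolls
Frame 9 starts at roll index 14: roll=10 (strike), consumes 1 roll
Frame 10 starts at roll index 15: 3 remaining rolls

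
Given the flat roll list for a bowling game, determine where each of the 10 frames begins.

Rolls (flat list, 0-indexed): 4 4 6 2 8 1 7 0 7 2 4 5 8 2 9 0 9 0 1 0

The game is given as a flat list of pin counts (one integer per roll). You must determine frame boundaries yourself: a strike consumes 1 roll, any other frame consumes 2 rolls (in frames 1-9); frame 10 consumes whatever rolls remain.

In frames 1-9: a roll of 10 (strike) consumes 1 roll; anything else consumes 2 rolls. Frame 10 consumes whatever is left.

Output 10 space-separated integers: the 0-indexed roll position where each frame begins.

Frame 1 starts at roll index 0: rolls=4,4 (sum=8), consumes 2 rolls
Frame 2 starts at roll index 2: rolls=6,2 (sum=8), consumes 2 rolls
Frame 3 starts at roll index 4: rolls=8,1 (sum=9), consumes 2 rolls
Frame 4 starts at roll index 6: rolls=7,0 (sum=7), consumes 2 rolls
Frame 5 starts at roll index 8: rolls=7,2 (sum=9), consumes 2 rolls
Frame 6 starts at roll index 10: rolls=4,5 (sum=9), consumes 2 rolls
Frame 7 starts at roll index 12: rolls=8,2 (sum=10), consumes 2 rolls
Frame 8 starts at roll index 14: rolls=9,0 (sum=9), consumes 2 rolls
Frame 9 starts at roll index 16: rolls=9,0 (sum=9), consumes 2 rolls
Frame 10 starts at roll index 18: 2 remaining rolls

Answer: 0 2 4 6 8 10 12 14 16 18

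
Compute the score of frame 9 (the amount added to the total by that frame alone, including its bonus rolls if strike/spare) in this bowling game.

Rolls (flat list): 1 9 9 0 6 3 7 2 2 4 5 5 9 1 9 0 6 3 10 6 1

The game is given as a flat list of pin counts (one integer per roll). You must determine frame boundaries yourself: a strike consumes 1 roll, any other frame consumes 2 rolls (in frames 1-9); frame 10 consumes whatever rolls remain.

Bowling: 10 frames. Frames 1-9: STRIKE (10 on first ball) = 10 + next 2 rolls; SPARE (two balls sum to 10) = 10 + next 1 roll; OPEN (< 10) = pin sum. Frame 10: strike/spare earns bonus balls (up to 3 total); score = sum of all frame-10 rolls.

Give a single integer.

Frame 1: SPARE (1+9=10). 10 + next roll (9) = 19. Cumulative: 19
Frame 2: OPEN (9+0=9). Cumulative: 28
Frame 3: OPEN (6+3=9). Cumulative: 37
Frame 4: OPEN (7+2=9). Cumulative: 46
Frame 5: OPEN (2+4=6). Cumulative: 52
Frame 6: SPARE (5+5=10). 10 + next roll (9) = 19. Cumulative: 71
Frame 7: SPARE (9+1=10). 10 + next roll (9) = 19. Cumulative: 90
Frame 8: OPEN (9+0=9). Cumulative: 99
Frame 9: OPEN (6+3=9). Cumulative: 108
Frame 10: STRIKE. Sum of all frame-10 rolls (10+6+1) = 17. Cumulative: 125

Answer: 9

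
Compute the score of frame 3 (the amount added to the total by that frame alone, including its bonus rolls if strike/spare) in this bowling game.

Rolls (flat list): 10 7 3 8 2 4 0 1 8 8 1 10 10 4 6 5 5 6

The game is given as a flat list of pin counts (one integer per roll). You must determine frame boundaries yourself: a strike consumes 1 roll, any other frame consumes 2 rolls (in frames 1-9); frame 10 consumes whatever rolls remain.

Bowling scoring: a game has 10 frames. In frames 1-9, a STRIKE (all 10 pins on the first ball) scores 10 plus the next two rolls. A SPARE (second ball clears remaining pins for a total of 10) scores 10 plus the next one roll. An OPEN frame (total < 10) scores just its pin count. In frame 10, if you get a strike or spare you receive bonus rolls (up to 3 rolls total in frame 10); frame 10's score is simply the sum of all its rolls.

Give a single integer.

Answer: 14

Derivation:
Frame 1: STRIKE. 10 + next two rolls (7+3) = 20. Cumulative: 20
Frame 2: SPARE (7+3=10). 10 + next roll (8) = 18. Cumulative: 38
Frame 3: SPARE (8+2=10). 10 + next roll (4) = 14. Cumulative: 52
Frame 4: OPEN (4+0=4). Cumulative: 56
Frame 5: OPEN (1+8=9). Cumulative: 65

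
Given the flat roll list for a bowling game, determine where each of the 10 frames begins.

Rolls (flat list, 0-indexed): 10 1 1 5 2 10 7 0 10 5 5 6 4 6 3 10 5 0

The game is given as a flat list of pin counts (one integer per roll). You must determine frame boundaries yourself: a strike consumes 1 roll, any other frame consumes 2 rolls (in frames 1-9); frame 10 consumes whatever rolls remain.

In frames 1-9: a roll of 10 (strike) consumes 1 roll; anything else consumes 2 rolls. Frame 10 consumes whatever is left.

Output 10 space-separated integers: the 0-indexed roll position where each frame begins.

Answer: 0 1 3 5 6 8 9 11 13 15

Derivation:
Frame 1 starts at roll index 0: roll=10 (strike), consumes 1 roll
Frame 2 starts at roll index 1: rolls=1,1 (sum=2), consumes 2 rolls
Frame 3 starts at roll index 3: rolls=5,2 (sum=7), consumes 2 rolls
Frame 4 starts at roll index 5: roll=10 (strike), consumes 1 roll
Frame 5 starts at roll index 6: rolls=7,0 (sum=7), consumes 2 rolls
Frame 6 starts at roll index 8: roll=10 (strike), consumes 1 roll
Frame 7 starts at roll index 9: rolls=5,5 (sum=10), consumes 2 rolls
Frame 8 starts at roll index 11: rolls=6,4 (sum=10), consumes 2 rolls
Frame 9 starts at roll index 13: rolls=6,3 (sum=9), consumes 2 rolls
Frame 10 starts at roll index 15: 3 remaining rolls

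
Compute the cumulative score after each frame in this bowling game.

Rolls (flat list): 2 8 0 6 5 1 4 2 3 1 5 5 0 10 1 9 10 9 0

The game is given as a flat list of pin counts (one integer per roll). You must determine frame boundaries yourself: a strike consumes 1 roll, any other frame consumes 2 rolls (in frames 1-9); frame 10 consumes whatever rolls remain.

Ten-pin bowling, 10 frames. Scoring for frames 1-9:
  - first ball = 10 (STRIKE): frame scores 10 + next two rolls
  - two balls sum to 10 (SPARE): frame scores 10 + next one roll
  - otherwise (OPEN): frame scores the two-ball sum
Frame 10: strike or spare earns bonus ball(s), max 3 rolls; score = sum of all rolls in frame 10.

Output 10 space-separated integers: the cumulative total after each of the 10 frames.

Frame 1: SPARE (2+8=10). 10 + next roll (0) = 10. Cumulative: 10
Frame 2: OPEN (0+6=6). Cumulative: 16
Frame 3: OPEN (5+1=6). Cumulative: 22
Frame 4: OPEN (4+2=6). Cumulative: 28
Frame 5: OPEN (3+1=4). Cumulative: 32
Frame 6: SPARE (5+5=10). 10 + next roll (0) = 10. Cumulative: 42
Frame 7: SPARE (0+10=10). 10 + next roll (1) = 11. Cumulative: 53
Frame 8: SPARE (1+9=10). 10 + next roll (10) = 20. Cumulative: 73
Frame 9: STRIKE. 10 + next two rolls (9+0) = 19. Cumulative: 92
Frame 10: OPEN. Sum of all frame-10 rolls (9+0) = 9. Cumulative: 101

Answer: 10 16 22 28 32 42 53 73 92 101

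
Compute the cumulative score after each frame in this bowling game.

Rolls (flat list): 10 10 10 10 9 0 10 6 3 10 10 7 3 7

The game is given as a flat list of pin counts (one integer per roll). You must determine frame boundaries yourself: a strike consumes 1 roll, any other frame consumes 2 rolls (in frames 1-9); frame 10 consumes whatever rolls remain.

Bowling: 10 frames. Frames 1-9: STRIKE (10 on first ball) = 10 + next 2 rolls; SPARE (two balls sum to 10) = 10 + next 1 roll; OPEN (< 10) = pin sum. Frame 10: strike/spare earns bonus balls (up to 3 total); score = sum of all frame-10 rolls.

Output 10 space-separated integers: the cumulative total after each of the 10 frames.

Answer: 30 60 89 108 117 136 145 172 192 209

Derivation:
Frame 1: STRIKE. 10 + next two rolls (10+10) = 30. Cumulative: 30
Frame 2: STRIKE. 10 + next two rolls (10+10) = 30. Cumulative: 60
Frame 3: STRIKE. 10 + next two rolls (10+9) = 29. Cumulative: 89
Frame 4: STRIKE. 10 + next two rolls (9+0) = 19. Cumulative: 108
Frame 5: OPEN (9+0=9). Cumulative: 117
Frame 6: STRIKE. 10 + next two rolls (6+3) = 19. Cumulative: 136
Frame 7: OPEN (6+3=9). Cumulative: 145
Frame 8: STRIKE. 10 + next two rolls (10+7) = 27. Cumulative: 172
Frame 9: STRIKE. 10 + next two rolls (7+3) = 20. Cumulative: 192
Frame 10: SPARE. Sum of all frame-10 rolls (7+3+7) = 17. Cumulative: 209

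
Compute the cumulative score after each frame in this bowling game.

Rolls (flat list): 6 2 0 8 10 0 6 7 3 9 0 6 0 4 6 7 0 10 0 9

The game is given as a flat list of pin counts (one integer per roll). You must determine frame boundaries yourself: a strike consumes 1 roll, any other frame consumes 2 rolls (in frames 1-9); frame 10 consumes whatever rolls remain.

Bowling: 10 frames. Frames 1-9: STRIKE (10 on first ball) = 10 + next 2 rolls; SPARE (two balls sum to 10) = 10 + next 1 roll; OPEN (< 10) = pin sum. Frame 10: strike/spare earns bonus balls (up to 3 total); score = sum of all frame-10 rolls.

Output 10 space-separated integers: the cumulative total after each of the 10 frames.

Answer: 8 16 32 38 57 66 72 89 96 115

Derivation:
Frame 1: OPEN (6+2=8). Cumulative: 8
Frame 2: OPEN (0+8=8). Cumulative: 16
Frame 3: STRIKE. 10 + next two rolls (0+6) = 16. Cumulative: 32
Frame 4: OPEN (0+6=6). Cumulative: 38
Frame 5: SPARE (7+3=10). 10 + next roll (9) = 19. Cumulative: 57
Frame 6: OPEN (9+0=9). Cumulative: 66
Frame 7: OPEN (6+0=6). Cumulative: 72
Frame 8: SPARE (4+6=10). 10 + next roll (7) = 17. Cumulative: 89
Frame 9: OPEN (7+0=7). Cumulative: 96
Frame 10: STRIKE. Sum of all frame-10 rolls (10+0+9) = 19. Cumulative: 115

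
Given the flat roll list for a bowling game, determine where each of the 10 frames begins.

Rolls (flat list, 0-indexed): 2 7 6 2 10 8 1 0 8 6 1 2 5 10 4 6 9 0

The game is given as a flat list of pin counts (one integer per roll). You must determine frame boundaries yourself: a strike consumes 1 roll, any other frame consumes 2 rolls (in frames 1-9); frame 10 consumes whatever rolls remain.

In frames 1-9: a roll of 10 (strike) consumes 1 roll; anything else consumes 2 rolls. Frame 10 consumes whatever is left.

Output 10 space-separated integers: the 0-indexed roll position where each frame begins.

Frame 1 starts at roll index 0: rolls=2,7 (sum=9), consumes 2 rolls
Frame 2 starts at roll index 2: rolls=6,2 (sum=8), consumes 2 rolls
Frame 3 starts at roll index 4: roll=10 (strike), consumes 1 roll
Frame 4 starts at roll index 5: rolls=8,1 (sum=9), consumes 2 rolls
Frame 5 starts at roll index 7: rolls=0,8 (sum=8), consumes 2 rolls
Frame 6 starts at roll index 9: rolls=6,1 (sum=7), consumes 2 rolls
Frame 7 starts at roll index 11: rolls=2,5 (sum=7), consumes 2 rolls
Frame 8 starts at roll index 13: roll=10 (strike), consumes 1 roll
Frame 9 starts at roll index 14: rolls=4,6 (sum=10), consumes 2 rolls
Frame 10 starts at roll index 16: 2 remaining rolls

Answer: 0 2 4 5 7 9 11 13 14 16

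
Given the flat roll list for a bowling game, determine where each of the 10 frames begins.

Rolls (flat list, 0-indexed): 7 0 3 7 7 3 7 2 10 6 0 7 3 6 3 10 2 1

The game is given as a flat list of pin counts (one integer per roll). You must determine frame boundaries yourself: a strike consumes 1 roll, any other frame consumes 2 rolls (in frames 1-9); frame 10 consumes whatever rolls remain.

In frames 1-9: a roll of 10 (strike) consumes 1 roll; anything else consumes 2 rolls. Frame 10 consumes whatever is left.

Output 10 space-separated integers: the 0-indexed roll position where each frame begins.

Answer: 0 2 4 6 8 9 11 13 15 16

Derivation:
Frame 1 starts at roll index 0: rolls=7,0 (sum=7), consumes 2 rolls
Frame 2 starts at roll index 2: rolls=3,7 (sum=10), consumes 2 rolls
Frame 3 starts at roll index 4: rolls=7,3 (sum=10), consumes 2 rolls
Frame 4 starts at roll index 6: rolls=7,2 (sum=9), consumes 2 rolls
Frame 5 starts at roll index 8: roll=10 (strike), consumes 1 roll
Frame 6 starts at roll index 9: rolls=6,0 (sum=6), consumes 2 rolls
Frame 7 starts at roll index 11: rolls=7,3 (sum=10), consumes 2 rolls
Frame 8 starts at roll index 13: rolls=6,3 (sum=9), consumes 2 rolls
Frame 9 starts at roll index 15: roll=10 (strike), consumes 1 roll
Frame 10 starts at roll index 16: 2 remaining rolls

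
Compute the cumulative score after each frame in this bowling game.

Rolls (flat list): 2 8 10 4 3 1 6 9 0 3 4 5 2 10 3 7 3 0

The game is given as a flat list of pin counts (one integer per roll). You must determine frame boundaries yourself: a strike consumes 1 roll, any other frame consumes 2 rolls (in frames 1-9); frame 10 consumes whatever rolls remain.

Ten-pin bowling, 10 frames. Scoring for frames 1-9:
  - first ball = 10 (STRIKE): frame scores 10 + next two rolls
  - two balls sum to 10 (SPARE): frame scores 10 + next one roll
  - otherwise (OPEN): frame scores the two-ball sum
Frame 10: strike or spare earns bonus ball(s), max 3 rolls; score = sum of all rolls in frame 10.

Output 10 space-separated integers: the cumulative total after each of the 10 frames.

Frame 1: SPARE (2+8=10). 10 + next roll (10) = 20. Cumulative: 20
Frame 2: STRIKE. 10 + next two rolls (4+3) = 17. Cumulative: 37
Frame 3: OPEN (4+3=7). Cumulative: 44
Frame 4: OPEN (1+6=7). Cumulative: 51
Frame 5: OPEN (9+0=9). Cumulative: 60
Frame 6: OPEN (3+4=7). Cumulative: 67
Frame 7: OPEN (5+2=7). Cumulative: 74
Frame 8: STRIKE. 10 + next two rolls (3+7) = 20. Cumulative: 94
Frame 9: SPARE (3+7=10). 10 + next roll (3) = 13. Cumulative: 107
Frame 10: OPEN. Sum of all frame-10 rolls (3+0) = 3. Cumulative: 110

Answer: 20 37 44 51 60 67 74 94 107 110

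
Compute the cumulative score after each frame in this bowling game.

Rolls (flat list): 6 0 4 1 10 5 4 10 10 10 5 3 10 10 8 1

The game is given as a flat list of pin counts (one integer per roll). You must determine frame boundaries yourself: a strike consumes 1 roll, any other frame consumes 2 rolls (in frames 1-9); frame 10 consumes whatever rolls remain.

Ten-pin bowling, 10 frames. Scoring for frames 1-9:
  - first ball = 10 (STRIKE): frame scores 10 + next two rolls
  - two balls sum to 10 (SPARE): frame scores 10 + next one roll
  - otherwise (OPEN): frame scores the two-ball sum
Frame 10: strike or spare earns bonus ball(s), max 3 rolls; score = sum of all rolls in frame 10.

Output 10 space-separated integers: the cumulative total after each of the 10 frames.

Answer: 6 11 30 39 69 94 112 120 148 167

Derivation:
Frame 1: OPEN (6+0=6). Cumulative: 6
Frame 2: OPEN (4+1=5). Cumulative: 11
Frame 3: STRIKE. 10 + next two rolls (5+4) = 19. Cumulative: 30
Frame 4: OPEN (5+4=9). Cumulative: 39
Frame 5: STRIKE. 10 + next two rolls (10+10) = 30. Cumulative: 69
Frame 6: STRIKE. 10 + next two rolls (10+5) = 25. Cumulative: 94
Frame 7: STRIKE. 10 + next two rolls (5+3) = 18. Cumulative: 112
Frame 8: OPEN (5+3=8). Cumulative: 120
Frame 9: STRIKE. 10 + next two rolls (10+8) = 28. Cumulative: 148
Frame 10: STRIKE. Sum of all frame-10 rolls (10+8+1) = 19. Cumulative: 167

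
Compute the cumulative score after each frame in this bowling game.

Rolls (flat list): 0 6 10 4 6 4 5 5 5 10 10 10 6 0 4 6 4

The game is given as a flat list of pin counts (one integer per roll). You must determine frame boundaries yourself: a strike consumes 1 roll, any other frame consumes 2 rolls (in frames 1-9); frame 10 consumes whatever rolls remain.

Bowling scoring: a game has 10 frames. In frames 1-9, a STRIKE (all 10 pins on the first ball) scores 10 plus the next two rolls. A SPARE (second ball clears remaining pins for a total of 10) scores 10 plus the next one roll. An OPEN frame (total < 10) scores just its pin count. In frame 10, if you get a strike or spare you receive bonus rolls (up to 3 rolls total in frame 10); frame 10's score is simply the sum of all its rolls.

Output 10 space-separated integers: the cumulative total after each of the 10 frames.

Answer: 6 26 40 49 69 99 125 141 147 161

Derivation:
Frame 1: OPEN (0+6=6). Cumulative: 6
Frame 2: STRIKE. 10 + next two rolls (4+6) = 20. Cumulative: 26
Frame 3: SPARE (4+6=10). 10 + next roll (4) = 14. Cumulative: 40
Frame 4: OPEN (4+5=9). Cumulative: 49
Frame 5: SPARE (5+5=10). 10 + next roll (10) = 20. Cumulative: 69
Frame 6: STRIKE. 10 + next two rolls (10+10) = 30. Cumulative: 99
Frame 7: STRIKE. 10 + next two rolls (10+6) = 26. Cumulative: 125
Frame 8: STRIKE. 10 + next two rolls (6+0) = 16. Cumulative: 141
Frame 9: OPEN (6+0=6). Cumulative: 147
Frame 10: SPARE. Sum of all frame-10 rolls (4+6+4) = 14. Cumulative: 161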